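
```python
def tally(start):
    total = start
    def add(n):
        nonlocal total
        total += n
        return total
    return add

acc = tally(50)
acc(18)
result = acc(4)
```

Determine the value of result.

Step 1: tally(50) creates closure with total = 50.
Step 2: First acc(18): total = 50 + 18 = 68.
Step 3: Second acc(4): total = 68 + 4 = 72. result = 72

The answer is 72.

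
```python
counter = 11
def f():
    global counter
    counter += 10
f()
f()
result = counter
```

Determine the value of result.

Step 1: counter = 11.
Step 2: First f(): counter = 11 + 10 = 21.
Step 3: Second f(): counter = 21 + 10 = 31. result = 31

The answer is 31.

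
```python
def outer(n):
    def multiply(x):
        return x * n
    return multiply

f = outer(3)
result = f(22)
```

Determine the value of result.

Step 1: outer(3) returns multiply closure with n = 3.
Step 2: f(22) computes 22 * 3 = 66.
Step 3: result = 66

The answer is 66.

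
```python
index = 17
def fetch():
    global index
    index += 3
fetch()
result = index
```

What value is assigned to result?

Step 1: index = 17 globally.
Step 2: fetch() modifies global index: index += 3 = 20.
Step 3: result = 20

The answer is 20.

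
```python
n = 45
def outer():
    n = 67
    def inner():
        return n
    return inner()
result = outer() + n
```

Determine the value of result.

Step 1: Global n = 45. outer() shadows with n = 67.
Step 2: inner() returns enclosing n = 67. outer() = 67.
Step 3: result = 67 + global n (45) = 112

The answer is 112.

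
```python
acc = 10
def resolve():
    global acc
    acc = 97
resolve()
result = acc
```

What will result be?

Step 1: acc = 10 globally.
Step 2: resolve() declares global acc and sets it to 97.
Step 3: After resolve(), global acc = 97. result = 97

The answer is 97.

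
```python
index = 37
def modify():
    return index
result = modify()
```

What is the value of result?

Step 1: index = 37 is defined in the global scope.
Step 2: modify() looks up index. No local index exists, so Python checks the global scope via LEGB rule and finds index = 37.
Step 3: result = 37

The answer is 37.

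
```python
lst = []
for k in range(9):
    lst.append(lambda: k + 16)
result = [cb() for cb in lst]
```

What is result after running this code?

Step 1: All lambdas capture k by reference. After the loop, k = 8.
Step 2: Each call returns 8 + 16 = 24.
Step 3: result = [24, 24, 24, 24, 24, 24, 24, 24, 24]

The answer is [24, 24, 24, 24, 24, 24, 24, 24, 24].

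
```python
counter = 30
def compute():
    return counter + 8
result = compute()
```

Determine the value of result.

Step 1: counter = 30 is defined globally.
Step 2: compute() looks up counter from global scope = 30, then computes 30 + 8 = 38.
Step 3: result = 38

The answer is 38.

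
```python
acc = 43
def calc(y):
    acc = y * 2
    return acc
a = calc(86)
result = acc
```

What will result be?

Step 1: Global acc = 43.
Step 2: calc(86) creates local acc = 86 * 2 = 172.
Step 3: Global acc unchanged because no global keyword. result = 43

The answer is 43.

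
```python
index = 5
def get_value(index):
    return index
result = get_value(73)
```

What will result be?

Step 1: Global index = 5.
Step 2: get_value(73) takes parameter index = 73, which shadows the global.
Step 3: result = 73

The answer is 73.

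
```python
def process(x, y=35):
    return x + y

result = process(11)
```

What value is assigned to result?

Step 1: process(11) uses default y = 35.
Step 2: Returns 11 + 35 = 46.
Step 3: result = 46

The answer is 46.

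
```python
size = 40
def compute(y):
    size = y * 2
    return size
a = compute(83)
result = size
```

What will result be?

Step 1: Global size = 40.
Step 2: compute(83) creates local size = 83 * 2 = 166.
Step 3: Global size unchanged because no global keyword. result = 40

The answer is 40.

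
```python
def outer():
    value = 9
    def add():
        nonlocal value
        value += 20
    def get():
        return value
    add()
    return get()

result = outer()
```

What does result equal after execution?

Step 1: value = 9. add() modifies it via nonlocal, get() reads it.
Step 2: add() makes value = 9 + 20 = 29.
Step 3: get() returns 29. result = 29

The answer is 29.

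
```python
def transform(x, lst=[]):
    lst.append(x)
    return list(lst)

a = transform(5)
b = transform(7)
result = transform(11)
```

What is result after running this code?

Step 1: Default list is shared. list() creates copies for return values.
Step 2: Internal list grows: [5] -> [5, 7] -> [5, 7, 11].
Step 3: result = [5, 7, 11]

The answer is [5, 7, 11].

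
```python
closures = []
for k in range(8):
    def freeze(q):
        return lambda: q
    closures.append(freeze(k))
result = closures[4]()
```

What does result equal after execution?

Step 1: freeze(k) creates a new scope capturing q = k at call time.
Step 2: closures[4] = freeze(4), so its lambda captures q = 4.
Step 3: result = 4 (closure factory fixes late binding)

The answer is 4.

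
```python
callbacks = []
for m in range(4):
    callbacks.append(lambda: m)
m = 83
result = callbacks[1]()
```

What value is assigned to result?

Step 1: Lambdas capture the variable m by reference, not by value.
Step 2: After the loop, m is reassigned to 83.
Step 3: callbacks[1]() looks up the current m = 83. result = 83

The answer is 83.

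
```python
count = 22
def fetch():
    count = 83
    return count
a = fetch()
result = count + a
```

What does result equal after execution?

Step 1: Global count = 22. fetch() returns local count = 83.
Step 2: a = 83. Global count still = 22.
Step 3: result = 22 + 83 = 105

The answer is 105.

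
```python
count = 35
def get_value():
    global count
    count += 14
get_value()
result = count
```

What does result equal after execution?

Step 1: count = 35 globally.
Step 2: get_value() modifies global count: count += 14 = 49.
Step 3: result = 49

The answer is 49.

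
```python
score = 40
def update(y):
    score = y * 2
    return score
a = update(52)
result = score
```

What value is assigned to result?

Step 1: Global score = 40.
Step 2: update(52) creates local score = 52 * 2 = 104.
Step 3: Global score unchanged because no global keyword. result = 40

The answer is 40.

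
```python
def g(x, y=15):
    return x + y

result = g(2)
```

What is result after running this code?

Step 1: g(2) uses default y = 15.
Step 2: Returns 2 + 15 = 17.
Step 3: result = 17

The answer is 17.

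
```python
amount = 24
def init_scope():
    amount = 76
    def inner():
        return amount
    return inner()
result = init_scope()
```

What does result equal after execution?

Step 1: amount = 24 globally, but init_scope() defines amount = 76 locally.
Step 2: inner() looks up amount. Not in local scope, so checks enclosing scope (init_scope) and finds amount = 76.
Step 3: result = 76

The answer is 76.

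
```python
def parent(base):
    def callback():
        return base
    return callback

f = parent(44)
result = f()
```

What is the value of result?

Step 1: parent(44) creates closure capturing base = 44.
Step 2: f() returns the captured base = 44.
Step 3: result = 44

The answer is 44.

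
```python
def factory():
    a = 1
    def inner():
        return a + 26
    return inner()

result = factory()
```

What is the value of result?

Step 1: factory() defines a = 1.
Step 2: inner() reads a = 1 from enclosing scope, returns 1 + 26 = 27.
Step 3: result = 27

The answer is 27.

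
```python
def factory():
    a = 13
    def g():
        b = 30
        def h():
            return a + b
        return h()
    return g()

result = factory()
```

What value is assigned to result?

Step 1: factory() defines a = 13. g() defines b = 30.
Step 2: h() accesses both from enclosing scopes: a = 13, b = 30.
Step 3: result = 13 + 30 = 43

The answer is 43.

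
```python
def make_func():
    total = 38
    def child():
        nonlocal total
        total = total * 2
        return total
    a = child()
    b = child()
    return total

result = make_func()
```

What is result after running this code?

Step 1: total starts at 38.
Step 2: First child(): total = 38 * 2 = 76.
Step 3: Second child(): total = 76 * 2 = 152.
Step 4: result = 152

The answer is 152.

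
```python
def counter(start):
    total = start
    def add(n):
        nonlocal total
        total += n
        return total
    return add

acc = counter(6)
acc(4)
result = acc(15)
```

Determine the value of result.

Step 1: counter(6) creates closure with total = 6.
Step 2: First acc(4): total = 6 + 4 = 10.
Step 3: Second acc(15): total = 10 + 15 = 25. result = 25

The answer is 25.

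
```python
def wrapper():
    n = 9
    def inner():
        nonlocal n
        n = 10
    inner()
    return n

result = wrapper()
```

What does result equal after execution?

Step 1: wrapper() sets n = 9.
Step 2: inner() uses nonlocal to reassign n = 10.
Step 3: result = 10

The answer is 10.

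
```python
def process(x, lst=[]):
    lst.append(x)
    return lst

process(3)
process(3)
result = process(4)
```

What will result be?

Step 1: Mutable default argument gotcha! The list [] is created once.
Step 2: Each call appends to the SAME list: [3], [3, 3], [3, 3, 4].
Step 3: result = [3, 3, 4]

The answer is [3, 3, 4].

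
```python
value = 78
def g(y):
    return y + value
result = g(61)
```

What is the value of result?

Step 1: value = 78 is defined globally.
Step 2: g(61) uses parameter y = 61 and looks up value from global scope = 78.
Step 3: result = 61 + 78 = 139

The answer is 139.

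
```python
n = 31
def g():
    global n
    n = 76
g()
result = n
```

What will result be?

Step 1: n = 31 globally.
Step 2: g() declares global n and sets it to 76.
Step 3: After g(), global n = 76. result = 76

The answer is 76.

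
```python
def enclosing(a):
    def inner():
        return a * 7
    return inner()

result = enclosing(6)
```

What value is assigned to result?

Step 1: enclosing(6) binds parameter a = 6.
Step 2: inner() accesses a = 6 from enclosing scope.
Step 3: result = 6 * 7 = 42

The answer is 42.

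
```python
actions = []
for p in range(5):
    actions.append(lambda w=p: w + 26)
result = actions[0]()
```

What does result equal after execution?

Step 1: Default argument w=p captures p's value at definition time.
Step 2: actions[0] was defined when p = 0, so w defaults to 0.
Step 3: result = 0 + 26 = 26 (default arg fixes the late binding issue)

The answer is 26.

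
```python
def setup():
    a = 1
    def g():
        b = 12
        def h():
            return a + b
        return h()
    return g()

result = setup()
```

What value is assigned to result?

Step 1: setup() defines a = 1. g() defines b = 12.
Step 2: h() accesses both from enclosing scopes: a = 1, b = 12.
Step 3: result = 1 + 12 = 13

The answer is 13.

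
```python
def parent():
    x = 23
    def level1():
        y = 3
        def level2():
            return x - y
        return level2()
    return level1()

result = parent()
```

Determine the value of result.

Step 1: x = 23 in parent. y = 3 in level1.
Step 2: level2() reads x = 23 and y = 3 from enclosing scopes.
Step 3: result = 23 - 3 = 20

The answer is 20.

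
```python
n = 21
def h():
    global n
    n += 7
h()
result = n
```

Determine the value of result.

Step 1: n = 21 globally.
Step 2: h() modifies global n: n += 7 = 28.
Step 3: result = 28

The answer is 28.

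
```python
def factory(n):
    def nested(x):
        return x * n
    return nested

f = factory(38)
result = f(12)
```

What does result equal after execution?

Step 1: factory(38) creates a closure capturing n = 38.
Step 2: f(12) computes 12 * 38 = 456.
Step 3: result = 456

The answer is 456.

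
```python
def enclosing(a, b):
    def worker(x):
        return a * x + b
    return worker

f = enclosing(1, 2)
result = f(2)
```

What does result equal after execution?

Step 1: enclosing(1, 2) captures a = 1, b = 2.
Step 2: f(2) computes 1 * 2 + 2 = 4.
Step 3: result = 4

The answer is 4.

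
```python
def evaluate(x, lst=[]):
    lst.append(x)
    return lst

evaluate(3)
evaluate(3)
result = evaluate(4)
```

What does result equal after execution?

Step 1: Mutable default argument gotcha! The list [] is created once.
Step 2: Each call appends to the SAME list: [3], [3, 3], [3, 3, 4].
Step 3: result = [3, 3, 4]

The answer is [3, 3, 4].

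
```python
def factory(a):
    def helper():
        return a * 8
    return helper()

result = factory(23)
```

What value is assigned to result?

Step 1: factory(23) binds parameter a = 23.
Step 2: helper() accesses a = 23 from enclosing scope.
Step 3: result = 23 * 8 = 184

The answer is 184.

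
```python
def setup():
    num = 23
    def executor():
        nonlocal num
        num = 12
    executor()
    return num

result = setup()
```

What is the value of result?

Step 1: setup() sets num = 23.
Step 2: executor() uses nonlocal to reassign num = 12.
Step 3: result = 12

The answer is 12.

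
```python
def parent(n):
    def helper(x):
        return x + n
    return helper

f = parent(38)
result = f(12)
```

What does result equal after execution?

Step 1: parent(38) creates a closure that captures n = 38.
Step 2: f(12) calls the closure with x = 12, returning 12 + 38 = 50.
Step 3: result = 50

The answer is 50.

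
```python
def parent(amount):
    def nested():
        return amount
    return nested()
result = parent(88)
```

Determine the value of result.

Step 1: parent(88) binds parameter amount = 88.
Step 2: nested() looks up amount in enclosing scope and finds the parameter amount = 88.
Step 3: result = 88

The answer is 88.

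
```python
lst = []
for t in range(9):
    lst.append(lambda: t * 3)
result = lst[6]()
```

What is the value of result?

Step 1: All lambdas reference the same variable t (late binding).
Step 2: After the loop, t = 8. Every lambda returns t * 3.
Step 3: lst[6]() = 8 * 3 = 24

The answer is 24.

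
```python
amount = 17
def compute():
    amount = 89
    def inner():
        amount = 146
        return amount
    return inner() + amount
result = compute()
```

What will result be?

Step 1: compute() has local amount = 89. inner() has local amount = 146.
Step 2: inner() returns its local amount = 146.
Step 3: compute() returns 146 + its own amount (89) = 235

The answer is 235.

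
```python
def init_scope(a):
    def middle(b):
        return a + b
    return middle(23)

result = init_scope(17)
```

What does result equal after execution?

Step 1: init_scope(17) passes a = 17.
Step 2: middle(23) has b = 23, reads a = 17 from enclosing.
Step 3: result = 17 + 23 = 40

The answer is 40.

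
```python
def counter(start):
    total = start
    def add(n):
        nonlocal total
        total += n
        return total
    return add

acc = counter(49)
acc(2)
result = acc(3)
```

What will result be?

Step 1: counter(49) creates closure with total = 49.
Step 2: First acc(2): total = 49 + 2 = 51.
Step 3: Second acc(3): total = 51 + 3 = 54. result = 54

The answer is 54.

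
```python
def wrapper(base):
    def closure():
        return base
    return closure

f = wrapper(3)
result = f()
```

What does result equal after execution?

Step 1: wrapper(3) creates closure capturing base = 3.
Step 2: f() returns the captured base = 3.
Step 3: result = 3

The answer is 3.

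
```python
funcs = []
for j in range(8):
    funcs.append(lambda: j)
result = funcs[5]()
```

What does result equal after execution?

Step 1: The loop creates 8 lambdas, all referencing the same variable j.
Step 2: After the loop, j = 7 (final value).
Step 3: funcs[5]() looks up j at call time and finds 7. This is the late binding gotcha. result = 7

The answer is 7.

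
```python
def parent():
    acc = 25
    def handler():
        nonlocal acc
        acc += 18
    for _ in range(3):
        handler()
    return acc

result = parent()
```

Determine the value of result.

Step 1: acc = 25.
Step 2: handler() is called 3 times in a loop, each adding 18 via nonlocal.
Step 3: acc = 25 + 18 * 3 = 79

The answer is 79.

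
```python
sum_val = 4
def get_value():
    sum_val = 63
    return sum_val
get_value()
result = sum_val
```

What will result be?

Step 1: Global sum_val = 4.
Step 2: get_value() creates local sum_val = 63 (shadow, not modification).
Step 3: After get_value() returns, global sum_val is unchanged. result = 4

The answer is 4.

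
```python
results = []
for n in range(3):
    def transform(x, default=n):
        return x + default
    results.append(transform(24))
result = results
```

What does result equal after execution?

Step 1: Default argument default=n is evaluated at function definition time.
Step 2: Each iteration creates transform with default = current n value.
Step 3: transform(24) returns 24 + default. results = [24, 25, 26]

The answer is [24, 25, 26].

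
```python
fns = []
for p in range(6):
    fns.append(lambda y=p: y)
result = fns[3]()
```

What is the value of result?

Step 1: Default argument y=p captures p's value at each iteration.
Step 2: fns[3] captured y = 3 when p was 3.
Step 3: result = 3

The answer is 3.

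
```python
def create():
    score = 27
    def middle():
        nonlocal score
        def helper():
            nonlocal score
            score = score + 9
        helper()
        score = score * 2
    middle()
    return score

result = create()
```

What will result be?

Step 1: score = 27.
Step 2: helper() adds 9: score = 27 + 9 = 36.
Step 3: middle() doubles: score = 36 * 2 = 72.
Step 4: result = 72

The answer is 72.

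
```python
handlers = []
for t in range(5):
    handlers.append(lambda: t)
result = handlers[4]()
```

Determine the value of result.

Step 1: The loop creates 5 lambdas, all referencing the same variable t.
Step 2: After the loop, t = 4 (final value).
Step 3: handlers[4]() looks up t at call time and finds 4. This is the late binding gotcha. result = 4

The answer is 4.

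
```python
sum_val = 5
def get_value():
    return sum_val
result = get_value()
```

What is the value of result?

Step 1: sum_val = 5 is defined in the global scope.
Step 2: get_value() looks up sum_val. No local sum_val exists, so Python checks the global scope via LEGB rule and finds sum_val = 5.
Step 3: result = 5

The answer is 5.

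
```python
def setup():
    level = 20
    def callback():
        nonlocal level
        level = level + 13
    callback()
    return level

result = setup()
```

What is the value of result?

Step 1: setup() sets level = 20.
Step 2: callback() uses nonlocal to modify level in setup's scope: level = 20 + 13 = 33.
Step 3: setup() returns the modified level = 33

The answer is 33.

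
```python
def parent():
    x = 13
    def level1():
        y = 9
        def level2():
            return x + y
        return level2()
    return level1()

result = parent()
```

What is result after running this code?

Step 1: x = 13 in parent. y = 9 in level1.
Step 2: level2() reads x = 13 and y = 9 from enclosing scopes.
Step 3: result = 13 + 9 = 22

The answer is 22.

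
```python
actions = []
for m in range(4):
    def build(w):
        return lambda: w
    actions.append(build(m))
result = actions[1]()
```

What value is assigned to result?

Step 1: build(m) creates a new scope capturing w = m at call time.
Step 2: actions[1] = build(1), so its lambda captures w = 1.
Step 3: result = 1 (closure factory fixes late binding)

The answer is 1.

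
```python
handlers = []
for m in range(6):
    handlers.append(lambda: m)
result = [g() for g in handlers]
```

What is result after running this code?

Step 1: All 6 lambdas share the same variable m.
Step 2: After the loop, m = 5.
Step 3: Each call returns 5. result = [5, 5, 5, 5, 5, 5]

The answer is [5, 5, 5, 5, 5, 5].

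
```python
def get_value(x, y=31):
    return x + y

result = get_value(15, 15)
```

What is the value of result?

Step 1: get_value(15, 15) overrides default y with 15.
Step 2: Returns 15 + 15 = 30.
Step 3: result = 30

The answer is 30.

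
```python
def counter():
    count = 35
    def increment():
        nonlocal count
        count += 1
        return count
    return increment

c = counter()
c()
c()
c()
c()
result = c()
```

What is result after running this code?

Step 1: counter() creates closure with count = 35.
Step 2: Each c() call increments count via nonlocal. After 5 calls: 35 + 5 = 40.
Step 3: result = 40

The answer is 40.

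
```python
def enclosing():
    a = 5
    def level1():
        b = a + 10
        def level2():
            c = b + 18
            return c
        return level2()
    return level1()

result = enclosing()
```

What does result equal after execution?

Step 1: a = 5. b = a + 10 = 15.
Step 2: c = b + 18 = 15 + 18 = 33.
Step 3: result = 33

The answer is 33.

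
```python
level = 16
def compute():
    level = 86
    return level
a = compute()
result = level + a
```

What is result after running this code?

Step 1: Global level = 16. compute() returns local level = 86.
Step 2: a = 86. Global level still = 16.
Step 3: result = 16 + 86 = 102

The answer is 102.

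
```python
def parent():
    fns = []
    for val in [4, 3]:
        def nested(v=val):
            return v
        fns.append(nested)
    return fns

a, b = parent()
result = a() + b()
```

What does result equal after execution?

Step 1: Default argument v=val captures val at each iteration.
Step 2: a() returns 4 (captured at first iteration), b() returns 3 (captured at second).
Step 3: result = 4 + 3 = 7

The answer is 7.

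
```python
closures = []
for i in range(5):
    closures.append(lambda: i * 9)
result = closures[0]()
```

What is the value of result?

Step 1: All lambdas reference the same variable i (late binding).
Step 2: After the loop, i = 4. Every lambda returns i * 9.
Step 3: closures[0]() = 4 * 9 = 36

The answer is 36.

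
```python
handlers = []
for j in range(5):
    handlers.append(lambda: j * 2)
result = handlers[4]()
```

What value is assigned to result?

Step 1: All lambdas reference the same variable j (late binding).
Step 2: After the loop, j = 4. Every lambda returns j * 2.
Step 3: handlers[4]() = 4 * 2 = 8

The answer is 8.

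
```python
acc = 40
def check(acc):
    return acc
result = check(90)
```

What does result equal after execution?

Step 1: Global acc = 40.
Step 2: check(90) takes parameter acc = 90, which shadows the global.
Step 3: result = 90

The answer is 90.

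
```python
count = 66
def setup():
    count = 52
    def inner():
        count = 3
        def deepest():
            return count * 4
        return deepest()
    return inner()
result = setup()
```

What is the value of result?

Step 1: deepest() looks up count through LEGB: not local, finds count = 3 in enclosing inner().
Step 2: Returns 3 * 4 = 12.
Step 3: result = 12

The answer is 12.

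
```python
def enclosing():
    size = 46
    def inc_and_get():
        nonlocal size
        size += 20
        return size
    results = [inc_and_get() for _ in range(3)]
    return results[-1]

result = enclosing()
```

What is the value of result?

Step 1: size = 46.
Step 2: Three calls to inc_and_get(), each adding 20.
Step 3: Last value = 46 + 20 * 3 = 106

The answer is 106.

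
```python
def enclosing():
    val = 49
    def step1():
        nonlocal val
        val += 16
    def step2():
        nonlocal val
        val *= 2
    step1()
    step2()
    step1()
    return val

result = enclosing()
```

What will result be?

Step 1: val = 49.
Step 2: step1(): val = 49 + 16 = 65.
Step 3: step2(): val = 65 * 2 = 130.
Step 4: step1(): val = 130 + 16 = 146. result = 146

The answer is 146.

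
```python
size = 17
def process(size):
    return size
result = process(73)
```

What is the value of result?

Step 1: Global size = 17.
Step 2: process(73) takes parameter size = 73, which shadows the global.
Step 3: result = 73

The answer is 73.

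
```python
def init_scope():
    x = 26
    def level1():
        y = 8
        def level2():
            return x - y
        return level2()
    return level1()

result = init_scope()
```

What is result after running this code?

Step 1: x = 26 in init_scope. y = 8 in level1.
Step 2: level2() reads x = 26 and y = 8 from enclosing scopes.
Step 3: result = 26 - 8 = 18

The answer is 18.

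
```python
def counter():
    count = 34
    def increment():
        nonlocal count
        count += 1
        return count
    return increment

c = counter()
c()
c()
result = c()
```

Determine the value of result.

Step 1: counter() creates closure with count = 34.
Step 2: Each c() call increments count via nonlocal. After 3 calls: 34 + 3 = 37.
Step 3: result = 37

The answer is 37.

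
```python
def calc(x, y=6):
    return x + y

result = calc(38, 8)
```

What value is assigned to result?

Step 1: calc(38, 8) overrides default y with 8.
Step 2: Returns 38 + 8 = 46.
Step 3: result = 46

The answer is 46.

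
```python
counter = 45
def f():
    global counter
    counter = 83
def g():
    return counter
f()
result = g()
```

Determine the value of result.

Step 1: counter = 45.
Step 2: f() sets global counter = 83.
Step 3: g() reads global counter = 83. result = 83

The answer is 83.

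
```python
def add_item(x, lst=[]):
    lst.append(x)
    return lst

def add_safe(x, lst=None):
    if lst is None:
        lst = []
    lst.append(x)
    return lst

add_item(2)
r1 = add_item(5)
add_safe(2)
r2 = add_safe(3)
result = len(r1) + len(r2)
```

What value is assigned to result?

Step 1: add_item shares mutable default: after 2 calls, lst = [2, 5], len = 2.
Step 2: add_safe creates fresh list each time: r2 = [3], len = 1.
Step 3: result = 2 + 1 = 3

The answer is 3.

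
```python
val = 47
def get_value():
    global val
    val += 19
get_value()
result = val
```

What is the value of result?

Step 1: val = 47 globally.
Step 2: get_value() modifies global val: val += 19 = 66.
Step 3: result = 66

The answer is 66.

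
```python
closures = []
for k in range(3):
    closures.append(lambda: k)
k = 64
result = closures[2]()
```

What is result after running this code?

Step 1: Lambdas capture the variable k by reference, not by value.
Step 2: After the loop, k is reassigned to 64.
Step 3: closures[2]() looks up the current k = 64. result = 64

The answer is 64.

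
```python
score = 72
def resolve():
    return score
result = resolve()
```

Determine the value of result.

Step 1: score = 72 is defined in the global scope.
Step 2: resolve() looks up score. No local score exists, so Python checks the global scope via LEGB rule and finds score = 72.
Step 3: result = 72

The answer is 72.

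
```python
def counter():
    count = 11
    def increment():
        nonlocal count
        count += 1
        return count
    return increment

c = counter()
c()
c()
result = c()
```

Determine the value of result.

Step 1: counter() creates closure with count = 11.
Step 2: Each c() call increments count via nonlocal. After 3 calls: 11 + 3 = 14.
Step 3: result = 14

The answer is 14.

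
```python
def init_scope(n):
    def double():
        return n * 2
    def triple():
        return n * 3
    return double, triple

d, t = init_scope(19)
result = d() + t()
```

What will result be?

Step 1: Both closures capture the same n = 19.
Step 2: d() = 19 * 2 = 38, t() = 19 * 3 = 57.
Step 3: result = 38 + 57 = 95

The answer is 95.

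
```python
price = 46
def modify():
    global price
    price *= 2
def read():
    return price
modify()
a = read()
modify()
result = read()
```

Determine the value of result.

Step 1: price = 46.
Step 2: First modify(): price = 46 * 2 = 92.
Step 3: Second modify(): price = 92 * 2 = 184.
Step 4: read() returns 184

The answer is 184.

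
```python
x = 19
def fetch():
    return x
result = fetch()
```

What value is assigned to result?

Step 1: x = 19 is defined in the global scope.
Step 2: fetch() looks up x. No local x exists, so Python checks the global scope via LEGB rule and finds x = 19.
Step 3: result = 19

The answer is 19.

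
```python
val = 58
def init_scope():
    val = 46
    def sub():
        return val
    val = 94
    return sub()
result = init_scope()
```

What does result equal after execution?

Step 1: init_scope() sets val = 46, then later val = 94.
Step 2: sub() is called after val is reassigned to 94. Closures capture variables by reference, not by value.
Step 3: result = 94

The answer is 94.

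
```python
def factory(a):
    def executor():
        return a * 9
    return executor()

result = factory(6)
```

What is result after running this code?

Step 1: factory(6) binds parameter a = 6.
Step 2: executor() accesses a = 6 from enclosing scope.
Step 3: result = 6 * 9 = 54

The answer is 54.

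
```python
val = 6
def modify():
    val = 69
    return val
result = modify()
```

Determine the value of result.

Step 1: Global val = 6.
Step 2: modify() creates local val = 69, shadowing the global.
Step 3: Returns local val = 69. result = 69

The answer is 69.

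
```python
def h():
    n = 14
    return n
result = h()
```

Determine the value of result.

Step 1: h() defines n = 14 in its local scope.
Step 2: return n finds the local variable n = 14.
Step 3: result = 14

The answer is 14.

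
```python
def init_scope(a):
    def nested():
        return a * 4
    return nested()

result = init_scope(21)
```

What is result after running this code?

Step 1: init_scope(21) binds parameter a = 21.
Step 2: nested() accesses a = 21 from enclosing scope.
Step 3: result = 21 * 4 = 84

The answer is 84.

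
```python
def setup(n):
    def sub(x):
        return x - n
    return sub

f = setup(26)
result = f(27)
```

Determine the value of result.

Step 1: setup(26) creates a closure capturing n = 26.
Step 2: f(27) computes 27 - 26 = 1.
Step 3: result = 1

The answer is 1.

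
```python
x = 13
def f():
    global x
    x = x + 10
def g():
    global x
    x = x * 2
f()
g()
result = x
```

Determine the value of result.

Step 1: x = 13.
Step 2: f() adds 10: x = 13 + 10 = 23.
Step 3: g() doubles: x = 23 * 2 = 46.
Step 4: result = 46

The answer is 46.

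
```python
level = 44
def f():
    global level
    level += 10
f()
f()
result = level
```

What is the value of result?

Step 1: level = 44.
Step 2: First f(): level = 44 + 10 = 54.
Step 3: Second f(): level = 54 + 10 = 64. result = 64

The answer is 64.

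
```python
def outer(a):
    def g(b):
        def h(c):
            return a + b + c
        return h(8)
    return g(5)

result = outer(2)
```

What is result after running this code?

Step 1: a = 2, b = 5, c = 8 across three nested scopes.
Step 2: h() accesses all three via LEGB rule.
Step 3: result = 2 + 5 + 8 = 15

The answer is 15.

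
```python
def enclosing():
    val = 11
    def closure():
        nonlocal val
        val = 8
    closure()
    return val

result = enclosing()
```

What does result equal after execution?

Step 1: enclosing() sets val = 11.
Step 2: closure() uses nonlocal to reassign val = 8.
Step 3: result = 8

The answer is 8.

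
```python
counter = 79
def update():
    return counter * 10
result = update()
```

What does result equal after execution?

Step 1: counter = 79 is defined globally.
Step 2: update() looks up counter from global scope = 79, then computes 79 * 10 = 790.
Step 3: result = 790

The answer is 790.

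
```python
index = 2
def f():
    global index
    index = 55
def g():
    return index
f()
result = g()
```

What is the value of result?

Step 1: index = 2.
Step 2: f() sets global index = 55.
Step 3: g() reads global index = 55. result = 55

The answer is 55.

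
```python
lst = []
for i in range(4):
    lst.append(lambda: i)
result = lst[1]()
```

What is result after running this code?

Step 1: The loop creates 4 lambdas, all referencing the same variable i.
Step 2: After the loop, i = 3 (final value).
Step 3: lst[1]() looks up i at call time and finds 3. This is the late binding gotcha. result = 3

The answer is 3.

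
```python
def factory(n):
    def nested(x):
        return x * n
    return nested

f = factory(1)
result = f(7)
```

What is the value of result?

Step 1: factory(1) creates a closure capturing n = 1.
Step 2: f(7) computes 7 * 1 = 7.
Step 3: result = 7

The answer is 7.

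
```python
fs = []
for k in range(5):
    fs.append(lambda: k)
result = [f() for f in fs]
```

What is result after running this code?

Step 1: All 5 lambdas share the same variable k.
Step 2: After the loop, k = 4.
Step 3: Each call returns 4. result = [4, 4, 4, 4, 4]

The answer is [4, 4, 4, 4, 4].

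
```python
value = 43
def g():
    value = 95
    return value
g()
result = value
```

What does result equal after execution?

Step 1: Global value = 43.
Step 2: g() creates local value = 95 (shadow, not modification).
Step 3: After g() returns, global value is unchanged. result = 43

The answer is 43.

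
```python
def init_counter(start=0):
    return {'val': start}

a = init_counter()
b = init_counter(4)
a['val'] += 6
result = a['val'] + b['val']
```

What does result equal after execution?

Step 1: init_counter() returns a new dict each call (immutable default 0).
Step 2: a = {'val': 0}, b = {'val': 4}.
Step 3: a['val'] += 6 = 6. result = 6 + 4 = 10

The answer is 10.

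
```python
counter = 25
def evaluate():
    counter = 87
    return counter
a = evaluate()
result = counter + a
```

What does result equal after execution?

Step 1: Global counter = 25. evaluate() returns local counter = 87.
Step 2: a = 87. Global counter still = 25.
Step 3: result = 25 + 87 = 112

The answer is 112.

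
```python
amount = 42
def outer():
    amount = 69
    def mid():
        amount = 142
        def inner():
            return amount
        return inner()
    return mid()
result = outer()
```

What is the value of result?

Step 1: Three levels of shadowing: global 42, outer 69, mid 142.
Step 2: inner() finds amount = 142 in enclosing mid() scope.
Step 3: result = 142

The answer is 142.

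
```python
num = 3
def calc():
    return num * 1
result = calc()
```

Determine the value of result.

Step 1: num = 3 is defined globally.
Step 2: calc() looks up num from global scope = 3, then computes 3 * 1 = 3.
Step 3: result = 3

The answer is 3.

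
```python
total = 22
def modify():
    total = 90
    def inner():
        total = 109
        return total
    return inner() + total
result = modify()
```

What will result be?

Step 1: modify() has local total = 90. inner() has local total = 109.
Step 2: inner() returns its local total = 109.
Step 3: modify() returns 109 + its own total (90) = 199

The answer is 199.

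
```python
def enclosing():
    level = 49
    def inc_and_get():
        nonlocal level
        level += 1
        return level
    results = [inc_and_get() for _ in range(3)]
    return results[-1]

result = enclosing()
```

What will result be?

Step 1: level = 49.
Step 2: Three calls to inc_and_get(), each adding 1.
Step 3: Last value = 49 + 1 * 3 = 52

The answer is 52.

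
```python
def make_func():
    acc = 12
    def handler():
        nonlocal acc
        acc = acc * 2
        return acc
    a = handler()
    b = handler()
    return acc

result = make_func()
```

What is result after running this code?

Step 1: acc starts at 12.
Step 2: First handler(): acc = 12 * 2 = 24.
Step 3: Second handler(): acc = 24 * 2 = 48.
Step 4: result = 48

The answer is 48.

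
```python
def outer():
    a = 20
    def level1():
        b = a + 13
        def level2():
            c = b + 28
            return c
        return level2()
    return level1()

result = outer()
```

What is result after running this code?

Step 1: a = 20. b = a + 13 = 33.
Step 2: c = b + 28 = 33 + 28 = 61.
Step 3: result = 61

The answer is 61.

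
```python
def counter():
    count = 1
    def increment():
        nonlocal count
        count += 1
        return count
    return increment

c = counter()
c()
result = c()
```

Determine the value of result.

Step 1: counter() creates closure with count = 1.
Step 2: Each c() call increments count via nonlocal. After 2 calls: 1 + 2 = 3.
Step 3: result = 3

The answer is 3.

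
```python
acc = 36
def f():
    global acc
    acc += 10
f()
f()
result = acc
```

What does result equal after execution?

Step 1: acc = 36.
Step 2: First f(): acc = 36 + 10 = 46.
Step 3: Second f(): acc = 46 + 10 = 56. result = 56

The answer is 56.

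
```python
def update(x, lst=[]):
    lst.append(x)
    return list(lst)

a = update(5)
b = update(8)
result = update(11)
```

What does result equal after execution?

Step 1: Default list is shared. list() creates copies for return values.
Step 2: Internal list grows: [5] -> [5, 8] -> [5, 8, 11].
Step 3: result = [5, 8, 11]

The answer is [5, 8, 11].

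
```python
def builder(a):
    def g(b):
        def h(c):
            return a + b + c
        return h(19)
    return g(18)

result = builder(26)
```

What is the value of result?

Step 1: a = 26, b = 18, c = 19 across three nested scopes.
Step 2: h() accesses all three via LEGB rule.
Step 3: result = 26 + 18 + 19 = 63

The answer is 63.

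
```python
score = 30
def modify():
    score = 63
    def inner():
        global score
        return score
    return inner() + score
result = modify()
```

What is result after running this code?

Step 1: Global score = 30. modify() shadows with local score = 63.
Step 2: inner() uses global keyword, so inner() returns global score = 30.
Step 3: modify() returns 30 + 63 = 93

The answer is 93.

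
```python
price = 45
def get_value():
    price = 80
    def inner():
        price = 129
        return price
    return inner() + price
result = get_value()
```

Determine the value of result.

Step 1: get_value() has local price = 80. inner() has local price = 129.
Step 2: inner() returns its local price = 129.
Step 3: get_value() returns 129 + its own price (80) = 209

The answer is 209.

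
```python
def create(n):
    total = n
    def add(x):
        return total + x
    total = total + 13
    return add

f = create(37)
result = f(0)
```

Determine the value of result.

Step 1: create(37) sets total = 37, then total = 37 + 13 = 50.
Step 2: Closures capture by reference, so add sees total = 50.
Step 3: f(0) returns 50 + 0 = 50

The answer is 50.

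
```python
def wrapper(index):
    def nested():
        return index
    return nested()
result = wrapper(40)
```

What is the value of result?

Step 1: wrapper(40) binds parameter index = 40.
Step 2: nested() looks up index in enclosing scope and finds the parameter index = 40.
Step 3: result = 40

The answer is 40.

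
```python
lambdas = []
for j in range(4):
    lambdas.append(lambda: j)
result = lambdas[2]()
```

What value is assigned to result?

Step 1: The loop creates 4 lambdas, all referencing the same variable j.
Step 2: After the loop, j = 3 (final value).
Step 3: lambdas[2]() looks up j at call time and finds 3. This is the late binding gotcha. result = 3

The answer is 3.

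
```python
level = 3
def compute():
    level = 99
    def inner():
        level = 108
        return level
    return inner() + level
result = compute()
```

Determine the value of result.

Step 1: compute() has local level = 99. inner() has local level = 108.
Step 2: inner() returns its local level = 108.
Step 3: compute() returns 108 + its own level (99) = 207

The answer is 207.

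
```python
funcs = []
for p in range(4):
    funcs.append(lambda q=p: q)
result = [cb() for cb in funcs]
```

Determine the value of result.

Step 1: Default arg q=p captures p at each iteration.
Step 2: Each lambda has its own default: 0, 1, ..., 3.
Step 3: result = [0, 1, 2, 3]

The answer is [0, 1, 2, 3].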